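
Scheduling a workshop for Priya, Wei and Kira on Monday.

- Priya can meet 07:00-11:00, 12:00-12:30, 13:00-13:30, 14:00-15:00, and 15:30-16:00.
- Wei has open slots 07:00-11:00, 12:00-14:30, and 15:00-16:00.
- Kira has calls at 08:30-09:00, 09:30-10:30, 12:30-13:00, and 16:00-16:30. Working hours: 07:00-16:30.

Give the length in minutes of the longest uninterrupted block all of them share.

Kira free within 07:00–16:30: 07:00–08:30, 09:00–09:30, 10:30–12:30, 13:00–16:00.
Priya ∩ Wei: 07:00–11:00, 12:00–12:30, 13:00–13:30, 14:00–14:30, 15:30–16:00.
Priya ∩ Wei ∩ Kira: 07:00–08:30, 09:00–09:30, 10:30–11:00, 12:00–12:30, 13:00–13:30, 14:00–14:30, 15:30–16:00.
Common window lengths: 90, 30, 30, 30, 30, 30, 30 min; longest is 90.

90 minutes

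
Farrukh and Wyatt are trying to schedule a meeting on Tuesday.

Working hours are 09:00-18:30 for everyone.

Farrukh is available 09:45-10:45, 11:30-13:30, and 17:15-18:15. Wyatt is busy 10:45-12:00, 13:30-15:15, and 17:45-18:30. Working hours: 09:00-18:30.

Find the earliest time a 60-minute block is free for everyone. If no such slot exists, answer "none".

09:45

Wyatt free within 09:00–18:30: 09:00–10:45, 12:00–13:30, 15:15–17:45.
Farrukh ∩ Wyatt: 09:45–10:45, 12:00–13:30, 17:15–17:45.
Windows ≥ 60 min: 09:45–10:45, 12:00–13:30.
Earliest such window starts at 09:45.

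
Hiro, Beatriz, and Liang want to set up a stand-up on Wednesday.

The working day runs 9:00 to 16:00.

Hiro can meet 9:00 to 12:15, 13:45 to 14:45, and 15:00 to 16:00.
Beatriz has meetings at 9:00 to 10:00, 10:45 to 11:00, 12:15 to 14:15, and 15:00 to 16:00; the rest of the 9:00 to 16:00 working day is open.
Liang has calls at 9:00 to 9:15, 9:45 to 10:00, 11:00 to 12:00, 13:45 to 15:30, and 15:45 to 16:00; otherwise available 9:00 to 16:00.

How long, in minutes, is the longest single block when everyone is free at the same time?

Beatriz free within 09:00–16:00: 10:00–10:45, 11:00–12:15, 14:15–15:00.
Liang free within 09:00–16:00: 09:15–09:45, 10:00–11:00, 12:00–13:45, 15:30–15:45.
Hiro ∩ Beatriz: 10:00–10:45, 11:00–12:15, 14:15–14:45.
Hiro ∩ Beatriz ∩ Liang: 10:00–10:45, 12:00–12:15.
Common window lengths: 45, 15 min; longest is 45.

45 minutes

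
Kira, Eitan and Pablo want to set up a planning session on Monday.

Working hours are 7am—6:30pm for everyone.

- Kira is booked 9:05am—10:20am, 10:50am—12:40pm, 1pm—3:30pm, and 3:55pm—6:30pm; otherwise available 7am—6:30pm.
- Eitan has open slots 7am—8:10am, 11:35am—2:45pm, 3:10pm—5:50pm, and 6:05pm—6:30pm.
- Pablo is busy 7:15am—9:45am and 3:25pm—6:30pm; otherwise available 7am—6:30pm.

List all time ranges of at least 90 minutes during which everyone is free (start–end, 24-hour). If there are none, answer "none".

Kira free within 07:00–18:30: 07:00–09:05, 10:20–10:50, 12:40–13:00, 15:30–15:55.
Pablo free within 07:00–18:30: 07:00–07:15, 09:45–15:25.
Kira ∩ Eitan: 07:00–08:10, 12:40–13:00, 15:30–15:55.
Kira ∩ Eitan ∩ Pablo: 07:00–07:15, 12:40–13:00.
Windows ≥ 90 min: (none).

none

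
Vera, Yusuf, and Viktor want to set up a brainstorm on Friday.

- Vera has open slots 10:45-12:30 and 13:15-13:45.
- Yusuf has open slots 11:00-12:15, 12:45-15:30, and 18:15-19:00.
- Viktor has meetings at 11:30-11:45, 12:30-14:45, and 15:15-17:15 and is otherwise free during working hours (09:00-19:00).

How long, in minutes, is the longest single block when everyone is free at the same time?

30 minutes

Viktor free within 09:00–19:00: 09:00–11:30, 11:45–12:30, 14:45–15:15, 17:15–19:00.
Vera ∩ Yusuf: 11:00–12:15, 13:15–13:45.
Vera ∩ Yusuf ∩ Viktor: 11:00–11:30, 11:45–12:15.
Common window lengths: 30, 30 min; longest is 30.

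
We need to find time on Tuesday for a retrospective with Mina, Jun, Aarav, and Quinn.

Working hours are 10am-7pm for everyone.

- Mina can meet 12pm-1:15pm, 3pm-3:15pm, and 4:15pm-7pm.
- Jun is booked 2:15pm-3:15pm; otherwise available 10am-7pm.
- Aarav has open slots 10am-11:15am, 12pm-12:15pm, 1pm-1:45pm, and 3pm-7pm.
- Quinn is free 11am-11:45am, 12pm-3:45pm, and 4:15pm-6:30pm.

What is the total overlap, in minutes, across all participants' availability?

Jun free within 10:00–19:00: 10:00–14:15, 15:15–19:00.
Mina ∩ Jun: 12:00–13:15, 16:15–19:00.
Mina ∩ Jun ∩ Aarav: 12:00–12:15, 13:00–13:15, 16:15–19:00.
Mina ∩ Jun ∩ Aarav ∩ Quinn: 12:00–12:15, 13:00–13:15, 16:15–18:30.
Total common minutes: 15 + 15 + 135 = 165.

165 minutes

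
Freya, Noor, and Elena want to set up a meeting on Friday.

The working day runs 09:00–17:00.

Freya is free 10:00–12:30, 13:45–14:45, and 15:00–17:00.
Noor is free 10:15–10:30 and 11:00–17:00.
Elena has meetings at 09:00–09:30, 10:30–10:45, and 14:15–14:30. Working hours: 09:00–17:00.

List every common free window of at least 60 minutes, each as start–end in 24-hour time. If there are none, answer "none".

11:00–12:30, 15:00–17:00

Elena free within 09:00–17:00: 09:30–10:30, 10:45–14:15, 14:30–17:00.
Freya ∩ Noor: 10:15–10:30, 11:00–12:30, 13:45–14:45, 15:00–17:00.
Freya ∩ Noor ∩ Elena: 10:15–10:30, 11:00–12:30, 13:45–14:15, 14:30–14:45, 15:00–17:00.
Windows ≥ 60 min: 11:00–12:30, 15:00–17:00.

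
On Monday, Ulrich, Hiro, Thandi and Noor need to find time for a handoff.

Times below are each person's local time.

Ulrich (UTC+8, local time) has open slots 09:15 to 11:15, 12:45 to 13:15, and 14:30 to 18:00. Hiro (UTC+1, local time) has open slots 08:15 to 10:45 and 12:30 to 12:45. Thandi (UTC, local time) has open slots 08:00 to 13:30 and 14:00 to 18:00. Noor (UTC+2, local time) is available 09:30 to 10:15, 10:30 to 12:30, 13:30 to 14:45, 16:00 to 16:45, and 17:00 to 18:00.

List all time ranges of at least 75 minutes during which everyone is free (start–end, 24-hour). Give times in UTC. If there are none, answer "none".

08:30–09:45

Ulrich → UTC: 01:15–03:15, 04:45–05:15, 06:30–10:00.
Hiro → UTC: 07:15–09:45, 11:30–11:45.
Thandi → UTC: 08:00–13:30, 14:00–18:00.
Noor → UTC: 07:30–08:15, 08:30–10:30, 11:30–12:45, 14:00–14:45, 15:00–16:00.
Ulrich ∩ Hiro: 07:15–09:45.
Ulrich ∩ Hiro ∩ Thandi: 08:00–09:45.
Ulrich ∩ Hiro ∩ Thandi ∩ Noor: 08:00–08:15, 08:30–09:45.
Windows ≥ 75 min: 08:30–09:45.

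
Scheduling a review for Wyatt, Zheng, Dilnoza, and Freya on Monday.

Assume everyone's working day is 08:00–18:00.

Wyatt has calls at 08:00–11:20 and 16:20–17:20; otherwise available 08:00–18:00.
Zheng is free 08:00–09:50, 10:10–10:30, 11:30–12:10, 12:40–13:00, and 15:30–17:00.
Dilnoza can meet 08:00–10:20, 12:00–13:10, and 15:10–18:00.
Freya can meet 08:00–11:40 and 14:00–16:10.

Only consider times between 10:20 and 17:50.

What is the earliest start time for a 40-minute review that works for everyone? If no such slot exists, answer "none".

15:30

Wyatt free within 08:00–18:00: 11:20–16:20, 17:20–18:00.
Wyatt ∩ Zheng: 11:30–12:10, 12:40–13:00, 15:30–16:20.
Wyatt ∩ Zheng ∩ Dilnoza: 12:00–12:10, 12:40–13:00, 15:30–16:20.
Wyatt ∩ Zheng ∩ Dilnoza ∩ Freya: 15:30–16:10.
Restricted to 10:20–17:50: 15:30–16:10.
Windows ≥ 40 min: 15:30–16:10.
Earliest such window starts at 15:30.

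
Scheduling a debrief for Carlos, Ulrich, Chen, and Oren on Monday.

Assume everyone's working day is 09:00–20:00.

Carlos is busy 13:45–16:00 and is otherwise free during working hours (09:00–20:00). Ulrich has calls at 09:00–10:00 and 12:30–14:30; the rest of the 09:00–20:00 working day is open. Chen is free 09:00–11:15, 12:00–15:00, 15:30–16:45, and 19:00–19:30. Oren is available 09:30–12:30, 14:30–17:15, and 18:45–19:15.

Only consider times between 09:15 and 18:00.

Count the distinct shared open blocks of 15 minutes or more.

3

Carlos free within 09:00–20:00: 09:00–13:45, 16:00–20:00.
Ulrich free within 09:00–20:00: 10:00–12:30, 14:30–20:00.
Carlos ∩ Ulrich: 10:00–12:30, 16:00–20:00.
Carlos ∩ Ulrich ∩ Chen: 10:00–11:15, 12:00–12:30, 16:00–16:45, 19:00–19:30.
Carlos ∩ Ulrich ∩ Chen ∩ Oren: 10:00–11:15, 12:00–12:30, 16:00–16:45, 19:00–19:15.
Restricted to 09:15–18:00: 10:00–11:15, 12:00–12:30, 16:00–16:45.
Windows ≥ 15 min: 10:00–11:15, 12:00–12:30, 16:00–16:45.
That's 3 windows.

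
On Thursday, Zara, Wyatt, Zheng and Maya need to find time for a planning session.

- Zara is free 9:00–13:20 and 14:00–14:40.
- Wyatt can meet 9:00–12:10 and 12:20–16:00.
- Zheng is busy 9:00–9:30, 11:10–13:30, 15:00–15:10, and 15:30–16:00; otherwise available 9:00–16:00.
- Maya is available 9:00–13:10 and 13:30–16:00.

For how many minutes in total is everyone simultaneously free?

Zheng free within 09:00–16:00: 09:30–11:10, 13:30–15:00, 15:10–15:30.
Zara ∩ Wyatt: 09:00–12:10, 12:20–13:20, 14:00–14:40.
Zara ∩ Wyatt ∩ Zheng: 09:30–11:10, 14:00–14:40.
Zara ∩ Wyatt ∩ Zheng ∩ Maya: 09:30–11:10, 14:00–14:40.
Total common minutes: 100 + 40 = 140.

140 minutes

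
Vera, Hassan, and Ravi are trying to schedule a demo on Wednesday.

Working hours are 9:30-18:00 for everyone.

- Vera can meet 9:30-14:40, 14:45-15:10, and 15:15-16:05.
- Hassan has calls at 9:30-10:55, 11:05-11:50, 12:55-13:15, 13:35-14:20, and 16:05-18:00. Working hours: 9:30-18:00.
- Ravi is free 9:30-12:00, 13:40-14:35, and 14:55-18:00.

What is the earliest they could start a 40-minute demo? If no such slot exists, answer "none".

Hassan free within 09:30–18:00: 10:55–11:05, 11:50–12:55, 13:15–13:35, 14:20–16:05.
Vera ∩ Hassan: 10:55–11:05, 11:50–12:55, 13:15–13:35, 14:20–14:40, 14:45–15:10, 15:15–16:05.
Vera ∩ Hassan ∩ Ravi: 10:55–11:05, 11:50–12:00, 14:20–14:35, 14:55–15:10, 15:15–16:05.
Windows ≥ 40 min: 15:15–16:05.
Earliest such window starts at 15:15.

15:15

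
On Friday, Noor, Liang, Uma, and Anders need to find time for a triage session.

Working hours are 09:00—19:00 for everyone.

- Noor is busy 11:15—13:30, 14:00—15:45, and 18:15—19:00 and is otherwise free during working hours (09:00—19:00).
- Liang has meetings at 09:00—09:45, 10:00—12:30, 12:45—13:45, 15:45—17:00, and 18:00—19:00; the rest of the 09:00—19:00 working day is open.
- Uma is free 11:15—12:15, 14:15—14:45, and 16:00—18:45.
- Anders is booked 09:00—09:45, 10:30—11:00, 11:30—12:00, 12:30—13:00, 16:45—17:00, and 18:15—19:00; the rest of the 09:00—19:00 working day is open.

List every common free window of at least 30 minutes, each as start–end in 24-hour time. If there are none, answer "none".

17:00–18:00

Noor free within 09:00–19:00: 09:00–11:15, 13:30–14:00, 15:45–18:15.
Liang free within 09:00–19:00: 09:45–10:00, 12:30–12:45, 13:45–15:45, 17:00–18:00.
Anders free within 09:00–19:00: 09:45–10:30, 11:00–11:30, 12:00–12:30, 13:00–16:45, 17:00–18:15.
Noor ∩ Liang: 09:45–10:00, 13:45–14:00, 17:00–18:00.
Noor ∩ Liang ∩ Uma: 17:00–18:00.
Noor ∩ Liang ∩ Uma ∩ Anders: 17:00–18:00.
Windows ≥ 30 min: 17:00–18:00.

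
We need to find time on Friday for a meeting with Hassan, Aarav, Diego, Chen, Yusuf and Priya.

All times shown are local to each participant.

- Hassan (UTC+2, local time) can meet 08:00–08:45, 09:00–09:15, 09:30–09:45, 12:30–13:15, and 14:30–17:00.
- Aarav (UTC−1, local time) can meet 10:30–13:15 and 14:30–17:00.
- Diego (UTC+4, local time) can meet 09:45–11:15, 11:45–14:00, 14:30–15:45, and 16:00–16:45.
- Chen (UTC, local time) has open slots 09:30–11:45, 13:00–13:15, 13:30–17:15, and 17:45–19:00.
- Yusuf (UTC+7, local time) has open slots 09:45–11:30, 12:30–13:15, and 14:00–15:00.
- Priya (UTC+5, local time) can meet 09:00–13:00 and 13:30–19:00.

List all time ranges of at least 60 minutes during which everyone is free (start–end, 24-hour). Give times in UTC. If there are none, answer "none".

none

Hassan → UTC: 06:00–06:45, 07:00–07:15, 07:30–07:45, 10:30–11:15, 12:30–15:00.
Aarav → UTC: 11:30–14:15, 15:30–18:00.
Diego → UTC: 05:45–07:15, 07:45–10:00, 10:30–11:45, 12:00–12:45.
Chen → UTC: 09:30–11:45, 13:00–13:15, 13:30–17:15, 17:45–19:00.
Yusuf → UTC: 02:45–04:30, 05:30–06:15, 07:00–08:00.
Priya → UTC: 04:00–08:00, 08:30–14:00.
Hassan ∩ Aarav: 12:30–14:15.
Hassan ∩ Aarav ∩ Diego: 12:30–12:45.
Hassan ∩ Aarav ∩ Diego ∩ Chen: (none).
Hassan ∩ Aarav ∩ Diego ∩ Chen ∩ Yusuf: (none).
Hassan ∩ Aarav ∩ Diego ∩ Chen ∩ Yusuf ∩ Priya: (none).
Windows ≥ 60 min: (none).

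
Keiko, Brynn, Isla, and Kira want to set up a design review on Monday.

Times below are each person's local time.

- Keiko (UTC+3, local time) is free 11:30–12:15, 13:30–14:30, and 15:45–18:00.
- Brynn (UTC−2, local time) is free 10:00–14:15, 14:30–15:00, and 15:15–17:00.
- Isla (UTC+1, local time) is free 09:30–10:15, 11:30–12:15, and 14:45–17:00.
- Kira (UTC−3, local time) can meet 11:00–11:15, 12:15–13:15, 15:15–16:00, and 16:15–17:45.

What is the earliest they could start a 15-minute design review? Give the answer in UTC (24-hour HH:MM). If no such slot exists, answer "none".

14:00

Keiko → UTC: 08:30–09:15, 10:30–11:30, 12:45–15:00.
Brynn → UTC: 12:00–16:15, 16:30–17:00, 17:15–19:00.
Isla → UTC: 08:30–09:15, 10:30–11:15, 13:45–16:00.
Kira → UTC: 14:00–14:15, 15:15–16:15, 18:15–19:00, 19:15–20:45.
Keiko ∩ Brynn: 12:45–15:00.
Keiko ∩ Brynn ∩ Isla: 13:45–15:00.
Keiko ∩ Brynn ∩ Isla ∩ Kira: 14:00–14:15.
Windows ≥ 15 min: 14:00–14:15.
Earliest such window starts at 14:00.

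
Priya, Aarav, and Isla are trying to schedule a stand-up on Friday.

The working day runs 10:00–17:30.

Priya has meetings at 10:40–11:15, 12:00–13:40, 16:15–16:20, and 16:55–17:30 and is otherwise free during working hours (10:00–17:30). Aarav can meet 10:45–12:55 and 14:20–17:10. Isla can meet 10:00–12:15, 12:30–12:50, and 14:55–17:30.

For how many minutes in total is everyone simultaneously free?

160 minutes

Priya free within 10:00–17:30: 10:00–10:40, 11:15–12:00, 13:40–16:15, 16:20–16:55.
Priya ∩ Aarav: 11:15–12:00, 14:20–16:15, 16:20–16:55.
Priya ∩ Aarav ∩ Isla: 11:15–12:00, 14:55–16:15, 16:20–16:55.
Total common minutes: 45 + 80 + 35 = 160.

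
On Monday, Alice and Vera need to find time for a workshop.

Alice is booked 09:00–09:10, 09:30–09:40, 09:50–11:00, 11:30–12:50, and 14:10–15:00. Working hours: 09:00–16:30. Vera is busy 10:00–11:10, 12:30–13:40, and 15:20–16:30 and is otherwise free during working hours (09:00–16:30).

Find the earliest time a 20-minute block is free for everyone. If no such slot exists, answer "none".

Alice free within 09:00–16:30: 09:10–09:30, 09:40–09:50, 11:00–11:30, 12:50–14:10, 15:00–16:30.
Vera free within 09:00–16:30: 09:00–10:00, 11:10–12:30, 13:40–15:20.
Alice ∩ Vera: 09:10–09:30, 09:40–09:50, 11:10–11:30, 13:40–14:10, 15:00–15:20.
Windows ≥ 20 min: 09:10–09:30, 11:10–11:30, 13:40–14:10, 15:00–15:20.
Earliest such window starts at 09:10.

09:10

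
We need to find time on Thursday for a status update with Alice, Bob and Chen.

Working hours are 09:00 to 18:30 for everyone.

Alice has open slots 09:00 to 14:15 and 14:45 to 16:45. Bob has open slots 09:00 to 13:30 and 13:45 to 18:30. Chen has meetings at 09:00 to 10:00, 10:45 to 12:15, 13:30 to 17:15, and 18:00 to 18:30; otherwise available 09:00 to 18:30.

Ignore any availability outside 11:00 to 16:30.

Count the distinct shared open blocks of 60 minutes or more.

Chen free within 09:00–18:30: 10:00–10:45, 12:15–13:30, 17:15–18:00.
Alice ∩ Bob: 09:00–13:30, 13:45–14:15, 14:45–16:45.
Alice ∩ Bob ∩ Chen: 10:00–10:45, 12:15–13:30.
Restricted to 11:00–16:30: 12:15–13:30.
Windows ≥ 60 min: 12:15–13:30.
That's 1 window.

1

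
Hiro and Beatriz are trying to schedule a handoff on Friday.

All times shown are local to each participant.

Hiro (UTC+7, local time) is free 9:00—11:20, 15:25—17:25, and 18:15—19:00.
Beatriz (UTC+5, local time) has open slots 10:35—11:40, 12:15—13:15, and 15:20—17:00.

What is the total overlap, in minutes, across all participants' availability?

50 minutes

Hiro → UTC: 02:00–04:20, 08:25–10:25, 11:15–12:00.
Beatriz → UTC: 05:35–06:40, 07:15–08:15, 10:20–12:00.
Hiro ∩ Beatriz: 10:20–10:25, 11:15–12:00.
Total common minutes: 5 + 45 = 50.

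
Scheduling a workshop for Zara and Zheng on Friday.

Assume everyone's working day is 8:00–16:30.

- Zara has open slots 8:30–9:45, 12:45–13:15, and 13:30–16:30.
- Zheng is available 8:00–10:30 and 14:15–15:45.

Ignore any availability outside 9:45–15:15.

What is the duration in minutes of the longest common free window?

Zara ∩ Zheng: 08:30–09:45, 14:15–15:45.
Restricted to 09:45–15:15: 14:15–15:15.
Single common window of 60 minutes.

60 minutes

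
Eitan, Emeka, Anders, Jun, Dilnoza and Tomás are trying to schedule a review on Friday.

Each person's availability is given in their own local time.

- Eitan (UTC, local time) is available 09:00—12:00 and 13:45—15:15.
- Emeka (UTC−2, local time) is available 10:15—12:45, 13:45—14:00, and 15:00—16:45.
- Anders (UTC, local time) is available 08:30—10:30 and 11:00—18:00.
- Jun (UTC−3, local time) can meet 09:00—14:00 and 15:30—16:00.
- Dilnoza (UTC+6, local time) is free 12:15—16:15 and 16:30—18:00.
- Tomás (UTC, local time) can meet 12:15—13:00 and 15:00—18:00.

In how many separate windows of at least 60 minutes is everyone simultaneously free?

Eitan → UTC: 09:00–12:00, 13:45–15:15.
Emeka → UTC: 12:15–14:45, 15:45–16:00, 17:00–18:45.
Anders → UTC: 08:30–10:30, 11:00–18:00.
Jun → UTC: 12:00–17:00, 18:30–19:00.
Dilnoza → UTC: 06:15–10:15, 10:30–12:00.
Tomás → UTC: 12:15–13:00, 15:00–18:00.
Eitan ∩ Emeka: 13:45–14:45.
Eitan ∩ Emeka ∩ Anders: 13:45–14:45.
Eitan ∩ Emeka ∩ Anders ∩ Jun: 13:45–14:45.
Eitan ∩ Emeka ∩ Anders ∩ Jun ∩ Dilnoza: (none).
Eitan ∩ Emeka ∩ Anders ∩ Jun ∩ Dilnoza ∩ Tomás: (none).
Windows ≥ 60 min: (none).
That's 0 windows.

0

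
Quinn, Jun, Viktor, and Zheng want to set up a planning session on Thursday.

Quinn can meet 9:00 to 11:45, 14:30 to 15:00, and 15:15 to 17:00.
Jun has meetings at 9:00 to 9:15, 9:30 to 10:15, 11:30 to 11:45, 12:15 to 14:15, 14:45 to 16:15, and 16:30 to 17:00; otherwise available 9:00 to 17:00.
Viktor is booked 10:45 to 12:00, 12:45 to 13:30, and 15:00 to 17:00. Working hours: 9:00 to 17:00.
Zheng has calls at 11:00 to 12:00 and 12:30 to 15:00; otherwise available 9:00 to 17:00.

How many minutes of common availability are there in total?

45 minutes

Jun free within 09:00–17:00: 09:15–09:30, 10:15–11:30, 11:45–12:15, 14:15–14:45, 16:15–16:30.
Viktor free within 09:00–17:00: 09:00–10:45, 12:00–12:45, 13:30–15:00.
Zheng free within 09:00–17:00: 09:00–11:00, 12:00–12:30, 15:00–17:00.
Quinn ∩ Jun: 09:15–09:30, 10:15–11:30, 14:30–14:45, 16:15–16:30.
Quinn ∩ Jun ∩ Viktor: 09:15–09:30, 10:15–10:45, 14:30–14:45.
Quinn ∩ Jun ∩ Viktor ∩ Zheng: 09:15–09:30, 10:15–10:45.
Total common minutes: 15 + 30 = 45.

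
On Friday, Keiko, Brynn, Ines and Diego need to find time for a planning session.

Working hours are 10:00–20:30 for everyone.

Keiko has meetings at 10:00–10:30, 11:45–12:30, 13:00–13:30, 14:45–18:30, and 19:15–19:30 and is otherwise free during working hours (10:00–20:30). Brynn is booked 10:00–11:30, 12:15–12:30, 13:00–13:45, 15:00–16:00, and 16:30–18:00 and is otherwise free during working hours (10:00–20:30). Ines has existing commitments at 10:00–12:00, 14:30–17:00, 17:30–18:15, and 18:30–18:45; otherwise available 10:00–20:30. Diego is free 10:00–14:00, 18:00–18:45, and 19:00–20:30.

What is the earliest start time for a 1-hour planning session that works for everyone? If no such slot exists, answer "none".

Keiko free within 10:00–20:30: 10:30–11:45, 12:30–13:00, 13:30–14:45, 18:30–19:15, 19:30–20:30.
Brynn free within 10:00–20:30: 11:30–12:15, 12:30–13:00, 13:45–15:00, 16:00–16:30, 18:00–20:30.
Ines free within 10:00–20:30: 12:00–14:30, 17:00–17:30, 18:15–18:30, 18:45–20:30.
Keiko ∩ Brynn: 11:30–11:45, 12:30–13:00, 13:45–14:45, 18:30–19:15, 19:30–20:30.
Keiko ∩ Brynn ∩ Ines: 12:30–13:00, 13:45–14:30, 18:45–19:15, 19:30–20:30.
Keiko ∩ Brynn ∩ Ines ∩ Diego: 12:30–13:00, 13:45–14:00, 19:00–19:15, 19:30–20:30.
Windows ≥ 60 min: 19:30–20:30.
Earliest such window starts at 19:30.

19:30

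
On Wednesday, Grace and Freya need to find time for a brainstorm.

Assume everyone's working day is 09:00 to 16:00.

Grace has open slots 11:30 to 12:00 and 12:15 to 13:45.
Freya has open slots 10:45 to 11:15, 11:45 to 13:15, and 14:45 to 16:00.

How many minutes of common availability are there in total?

75 minutes

Grace ∩ Freya: 11:45–12:00, 12:15–13:15.
Total common minutes: 15 + 60 = 75.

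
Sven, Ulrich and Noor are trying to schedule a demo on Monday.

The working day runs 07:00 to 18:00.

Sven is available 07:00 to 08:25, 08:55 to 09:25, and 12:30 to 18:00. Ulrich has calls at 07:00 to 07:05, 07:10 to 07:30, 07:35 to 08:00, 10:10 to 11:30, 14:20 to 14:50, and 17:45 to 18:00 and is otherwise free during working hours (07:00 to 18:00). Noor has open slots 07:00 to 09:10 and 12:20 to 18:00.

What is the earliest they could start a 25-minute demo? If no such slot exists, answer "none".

08:00

Ulrich free within 07:00–18:00: 07:05–07:10, 07:30–07:35, 08:00–10:10, 11:30–14:20, 14:50–17:45.
Sven ∩ Ulrich: 07:05–07:10, 07:30–07:35, 08:00–08:25, 08:55–09:25, 12:30–14:20, 14:50–17:45.
Sven ∩ Ulrich ∩ Noor: 07:05–07:10, 07:30–07:35, 08:00–08:25, 08:55–09:10, 12:30–14:20, 14:50–17:45.
Windows ≥ 25 min: 08:00–08:25, 12:30–14:20, 14:50–17:45.
Earliest such window starts at 08:00.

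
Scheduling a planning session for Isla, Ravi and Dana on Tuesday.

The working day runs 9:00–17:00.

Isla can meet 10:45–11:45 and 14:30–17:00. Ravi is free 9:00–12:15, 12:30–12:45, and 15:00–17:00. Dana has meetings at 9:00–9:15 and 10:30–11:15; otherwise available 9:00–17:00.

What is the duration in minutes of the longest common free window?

120 minutes

Dana free within 09:00–17:00: 09:15–10:30, 11:15–17:00.
Isla ∩ Ravi: 10:45–11:45, 15:00–17:00.
Isla ∩ Ravi ∩ Dana: 11:15–11:45, 15:00–17:00.
Common window lengths: 30, 120 min; longest is 120.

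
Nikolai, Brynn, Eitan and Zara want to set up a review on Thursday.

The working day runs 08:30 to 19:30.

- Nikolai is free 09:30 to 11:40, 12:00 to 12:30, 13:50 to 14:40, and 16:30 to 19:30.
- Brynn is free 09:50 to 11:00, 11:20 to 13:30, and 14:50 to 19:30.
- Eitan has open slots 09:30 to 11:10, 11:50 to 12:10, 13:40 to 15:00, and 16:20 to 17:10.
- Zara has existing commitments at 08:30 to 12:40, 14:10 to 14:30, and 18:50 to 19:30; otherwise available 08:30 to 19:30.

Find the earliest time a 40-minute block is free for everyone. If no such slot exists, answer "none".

16:30

Zara free within 08:30–19:30: 12:40–14:10, 14:30–18:50.
Nikolai ∩ Brynn: 09:50–11:00, 11:20–11:40, 12:00–12:30, 16:30–19:30.
Nikolai ∩ Brynn ∩ Eitan: 09:50–11:00, 12:00–12:10, 16:30–17:10.
Nikolai ∩ Brynn ∩ Eitan ∩ Zara: 16:30–17:10.
Windows ≥ 40 min: 16:30–17:10.
Earliest such window starts at 16:30.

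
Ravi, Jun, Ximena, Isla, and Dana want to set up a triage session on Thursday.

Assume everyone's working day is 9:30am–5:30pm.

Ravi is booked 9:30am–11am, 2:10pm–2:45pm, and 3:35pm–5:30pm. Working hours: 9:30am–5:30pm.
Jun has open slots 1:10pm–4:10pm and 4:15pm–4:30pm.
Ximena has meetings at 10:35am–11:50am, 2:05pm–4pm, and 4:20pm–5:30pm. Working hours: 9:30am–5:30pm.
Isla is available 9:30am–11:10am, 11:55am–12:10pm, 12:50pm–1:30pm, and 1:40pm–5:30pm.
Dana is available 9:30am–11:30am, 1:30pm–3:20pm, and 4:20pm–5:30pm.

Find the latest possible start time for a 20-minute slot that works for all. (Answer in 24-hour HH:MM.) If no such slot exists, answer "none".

13:45

Ravi free within 09:30–17:30: 11:00–14:10, 14:45–15:35.
Ximena free within 09:30–17:30: 09:30–10:35, 11:50–14:05, 16:00–16:20.
Ravi ∩ Jun: 13:10–14:10, 14:45–15:35.
Ravi ∩ Jun ∩ Ximena: 13:10–14:05.
Ravi ∩ Jun ∩ Ximena ∩ Isla: 13:10–13:30, 13:40–14:05.
Ravi ∩ Jun ∩ Ximena ∩ Isla ∩ Dana: 13:40–14:05.
Windows ≥ 20 min: 13:40–14:05.
Latest start in the last window 13:40–14:05 is 14:05 − 20 min = 13:45.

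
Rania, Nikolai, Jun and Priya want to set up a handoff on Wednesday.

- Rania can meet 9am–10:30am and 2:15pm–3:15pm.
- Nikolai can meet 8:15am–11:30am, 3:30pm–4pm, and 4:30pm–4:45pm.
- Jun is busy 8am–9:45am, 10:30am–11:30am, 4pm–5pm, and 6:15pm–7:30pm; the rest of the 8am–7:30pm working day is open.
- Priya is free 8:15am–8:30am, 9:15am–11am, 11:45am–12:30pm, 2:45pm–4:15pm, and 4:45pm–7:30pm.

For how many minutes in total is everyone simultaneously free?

Jun free within 08:00–19:30: 09:45–10:30, 11:30–16:00, 17:00–18:15.
Rania ∩ Nikolai: 09:00–10:30.
Rania ∩ Nikolai ∩ Jun: 09:45–10:30.
Rania ∩ Nikolai ∩ Jun ∩ Priya: 09:45–10:30.
Total common minutes: 45.

45 minutes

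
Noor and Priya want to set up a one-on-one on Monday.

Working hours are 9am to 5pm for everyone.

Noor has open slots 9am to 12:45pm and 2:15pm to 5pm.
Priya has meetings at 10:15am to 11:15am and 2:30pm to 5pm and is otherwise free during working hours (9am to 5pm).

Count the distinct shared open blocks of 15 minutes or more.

3

Priya free within 09:00–17:00: 09:00–10:15, 11:15–14:30.
Noor ∩ Priya: 09:00–10:15, 11:15–12:45, 14:15–14:30.
Windows ≥ 15 min: 09:00–10:15, 11:15–12:45, 14:15–14:30.
That's 3 windows.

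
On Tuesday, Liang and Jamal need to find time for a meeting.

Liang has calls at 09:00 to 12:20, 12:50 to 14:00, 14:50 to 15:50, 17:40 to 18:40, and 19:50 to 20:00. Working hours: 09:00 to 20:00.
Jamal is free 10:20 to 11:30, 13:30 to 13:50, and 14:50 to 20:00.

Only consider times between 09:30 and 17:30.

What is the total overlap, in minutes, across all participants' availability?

100 minutes

Liang free within 09:00–20:00: 12:20–12:50, 14:00–14:50, 15:50–17:40, 18:40–19:50.
Liang ∩ Jamal: 15:50–17:40, 18:40–19:50.
Restricted to 09:30–17:30: 15:50–17:30.
Total common minutes: 100.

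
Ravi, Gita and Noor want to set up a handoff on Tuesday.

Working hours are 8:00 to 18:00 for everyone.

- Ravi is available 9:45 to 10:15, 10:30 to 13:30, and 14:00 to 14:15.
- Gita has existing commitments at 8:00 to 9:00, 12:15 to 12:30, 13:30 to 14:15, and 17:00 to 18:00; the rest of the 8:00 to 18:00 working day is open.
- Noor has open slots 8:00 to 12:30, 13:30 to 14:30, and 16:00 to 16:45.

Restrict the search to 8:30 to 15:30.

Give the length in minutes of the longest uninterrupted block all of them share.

Gita free within 08:00–18:00: 09:00–12:15, 12:30–13:30, 14:15–17:00.
Ravi ∩ Gita: 09:45–10:15, 10:30–12:15, 12:30–13:30.
Ravi ∩ Gita ∩ Noor: 09:45–10:15, 10:30–12:15.
Restricted to 08:30–15:30: 09:45–10:15, 10:30–12:15.
Common window lengths: 30, 105 min; longest is 105.

105 minutes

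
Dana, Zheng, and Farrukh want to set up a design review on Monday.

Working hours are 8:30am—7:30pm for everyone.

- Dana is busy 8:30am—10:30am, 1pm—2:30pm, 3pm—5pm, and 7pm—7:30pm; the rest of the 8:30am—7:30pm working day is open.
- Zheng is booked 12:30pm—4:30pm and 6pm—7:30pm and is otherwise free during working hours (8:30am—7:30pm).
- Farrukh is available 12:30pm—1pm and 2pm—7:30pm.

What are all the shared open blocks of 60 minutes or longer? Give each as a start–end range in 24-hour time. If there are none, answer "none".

17:00–18:00

Dana free within 08:30–19:30: 10:30–13:00, 14:30–15:00, 17:00–19:00.
Zheng free within 08:30–19:30: 08:30–12:30, 16:30–18:00.
Dana ∩ Zheng: 10:30–12:30, 17:00–18:00.
Dana ∩ Zheng ∩ Farrukh: 17:00–18:00.
Windows ≥ 60 min: 17:00–18:00.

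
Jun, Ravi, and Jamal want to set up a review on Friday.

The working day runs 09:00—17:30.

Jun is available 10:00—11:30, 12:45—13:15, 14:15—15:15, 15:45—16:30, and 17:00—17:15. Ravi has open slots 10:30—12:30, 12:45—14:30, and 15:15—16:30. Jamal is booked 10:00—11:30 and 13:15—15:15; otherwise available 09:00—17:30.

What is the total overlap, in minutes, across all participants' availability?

Jamal free within 09:00–17:30: 09:00–10:00, 11:30–13:15, 15:15–17:30.
Jun ∩ Ravi: 10:30–11:30, 12:45–13:15, 14:15–14:30, 15:45–16:30.
Jun ∩ Ravi ∩ Jamal: 12:45–13:15, 15:45–16:30.
Total common minutes: 30 + 45 = 75.

75 minutes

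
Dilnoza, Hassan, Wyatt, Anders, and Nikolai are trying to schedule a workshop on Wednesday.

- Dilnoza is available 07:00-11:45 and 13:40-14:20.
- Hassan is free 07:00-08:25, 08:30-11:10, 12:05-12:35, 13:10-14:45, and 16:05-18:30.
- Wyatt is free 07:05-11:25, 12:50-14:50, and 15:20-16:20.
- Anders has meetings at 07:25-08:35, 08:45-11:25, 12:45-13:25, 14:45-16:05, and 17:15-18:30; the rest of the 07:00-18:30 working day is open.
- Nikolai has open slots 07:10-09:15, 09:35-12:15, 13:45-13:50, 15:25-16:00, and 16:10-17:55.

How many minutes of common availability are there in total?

Anders free within 07:00–18:30: 07:00–07:25, 08:35–08:45, 11:25–12:45, 13:25–14:45, 16:05–17:15.
Dilnoza ∩ Hassan: 07:00–08:25, 08:30–11:10, 13:40–14:20.
Dilnoza ∩ Hassan ∩ Wyatt: 07:05–08:25, 08:30–11:10, 13:40–14:20.
Dilnoza ∩ Hassan ∩ Wyatt ∩ Anders: 07:05–07:25, 08:35–08:45, 13:40–14:20.
Dilnoza ∩ Hassan ∩ Wyatt ∩ Anders ∩ Nikolai: 07:10–07:25, 08:35–08:45, 13:45–13:50.
Total common minutes: 15 + 10 + 5 = 30.

30 minutes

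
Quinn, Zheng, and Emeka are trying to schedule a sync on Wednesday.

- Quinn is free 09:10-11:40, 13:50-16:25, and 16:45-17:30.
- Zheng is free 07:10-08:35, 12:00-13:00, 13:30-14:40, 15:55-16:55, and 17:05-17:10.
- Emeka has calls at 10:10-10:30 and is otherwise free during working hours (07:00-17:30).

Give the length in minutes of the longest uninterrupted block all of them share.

50 minutes

Emeka free within 07:00–17:30: 07:00–10:10, 10:30–17:30.
Quinn ∩ Zheng: 13:50–14:40, 15:55–16:25, 16:45–16:55, 17:05–17:10.
Quinn ∩ Zheng ∩ Emeka: 13:50–14:40, 15:55–16:25, 16:45–16:55, 17:05–17:10.
Common window lengths: 50, 30, 10, 5 min; longest is 50.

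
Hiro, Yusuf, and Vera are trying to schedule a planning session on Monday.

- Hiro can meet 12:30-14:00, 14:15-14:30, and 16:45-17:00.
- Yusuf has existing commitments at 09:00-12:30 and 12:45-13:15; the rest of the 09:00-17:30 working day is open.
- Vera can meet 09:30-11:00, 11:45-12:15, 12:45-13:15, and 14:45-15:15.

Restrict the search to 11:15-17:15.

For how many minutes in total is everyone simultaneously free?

0 minutes

Yusuf free within 09:00–17:30: 12:30–12:45, 13:15–17:30.
Hiro ∩ Yusuf: 12:30–12:45, 13:15–14:00, 14:15–14:30, 16:45–17:00.
Hiro ∩ Yusuf ∩ Vera: (none).
Restricted to 11:15–17:15: (none).
Total common minutes: 0.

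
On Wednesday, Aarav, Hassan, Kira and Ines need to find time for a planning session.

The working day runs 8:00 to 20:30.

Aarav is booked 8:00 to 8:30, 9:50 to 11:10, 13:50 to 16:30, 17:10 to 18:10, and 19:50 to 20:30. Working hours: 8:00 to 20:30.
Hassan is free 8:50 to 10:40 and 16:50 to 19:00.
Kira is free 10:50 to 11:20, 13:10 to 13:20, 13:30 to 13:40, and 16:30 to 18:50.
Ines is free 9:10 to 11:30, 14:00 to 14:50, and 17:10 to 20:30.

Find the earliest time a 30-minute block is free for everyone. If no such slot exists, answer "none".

Aarav free within 08:00–20:30: 08:30–09:50, 11:10–13:50, 16:30–17:10, 18:10–19:50.
Aarav ∩ Hassan: 08:50–09:50, 16:50–17:10, 18:10–19:00.
Aarav ∩ Hassan ∩ Kira: 16:50–17:10, 18:10–18:50.
Aarav ∩ Hassan ∩ Kira ∩ Ines: 18:10–18:50.
Windows ≥ 30 min: 18:10–18:50.
Earliest such window starts at 18:10.

18:10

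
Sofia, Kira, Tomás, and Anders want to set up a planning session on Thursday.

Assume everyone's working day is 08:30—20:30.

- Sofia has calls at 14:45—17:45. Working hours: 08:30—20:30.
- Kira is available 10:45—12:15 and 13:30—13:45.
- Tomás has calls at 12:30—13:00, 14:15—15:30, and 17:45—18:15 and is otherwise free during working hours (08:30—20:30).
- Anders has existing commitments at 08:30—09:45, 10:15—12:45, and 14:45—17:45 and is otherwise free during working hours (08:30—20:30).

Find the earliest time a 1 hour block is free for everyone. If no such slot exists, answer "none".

none

Sofia free within 08:30–20:30: 08:30–14:45, 17:45–20:30.
Tomás free within 08:30–20:30: 08:30–12:30, 13:00–14:15, 15:30–17:45, 18:15–20:30.
Anders free within 08:30–20:30: 09:45–10:15, 12:45–14:45, 17:45–20:30.
Sofia ∩ Kira: 10:45–12:15, 13:30–13:45.
Sofia ∩ Kira ∩ Tomás: 10:45–12:15, 13:30–13:45.
Sofia ∩ Kira ∩ Tomás ∩ Anders: 13:30–13:45.
Windows ≥ 60 min: (none).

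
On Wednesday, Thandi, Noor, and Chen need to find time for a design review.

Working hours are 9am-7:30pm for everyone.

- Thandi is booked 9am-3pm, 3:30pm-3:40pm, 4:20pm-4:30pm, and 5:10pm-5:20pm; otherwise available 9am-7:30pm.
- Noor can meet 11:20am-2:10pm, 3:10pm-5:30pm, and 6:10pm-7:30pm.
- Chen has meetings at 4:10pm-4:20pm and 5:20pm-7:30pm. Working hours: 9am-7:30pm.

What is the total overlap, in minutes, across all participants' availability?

Thandi free within 09:00–19:30: 15:00–15:30, 15:40–16:20, 16:30–17:10, 17:20–19:30.
Chen free within 09:00–19:30: 09:00–16:10, 16:20–17:20.
Thandi ∩ Noor: 15:10–15:30, 15:40–16:20, 16:30–17:10, 17:20–17:30, 18:10–19:30.
Thandi ∩ Noor ∩ Chen: 15:10–15:30, 15:40–16:10, 16:30–17:10.
Total common minutes: 20 + 30 + 40 = 90.

90 minutes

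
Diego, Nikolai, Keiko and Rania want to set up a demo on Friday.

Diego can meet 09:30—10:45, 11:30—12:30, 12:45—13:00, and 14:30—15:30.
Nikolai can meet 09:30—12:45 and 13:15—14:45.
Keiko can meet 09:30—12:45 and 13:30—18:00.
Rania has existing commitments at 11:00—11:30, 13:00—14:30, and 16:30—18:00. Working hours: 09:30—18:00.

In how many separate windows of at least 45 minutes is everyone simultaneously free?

2

Rania free within 09:30–18:00: 09:30–11:00, 11:30–13:00, 14:30–16:30.
Diego ∩ Nikolai: 09:30–10:45, 11:30–12:30, 14:30–14:45.
Diego ∩ Nikolai ∩ Keiko: 09:30–10:45, 11:30–12:30, 14:30–14:45.
Diego ∩ Nikolai ∩ Keiko ∩ Rania: 09:30–10:45, 11:30–12:30, 14:30–14:45.
Windows ≥ 45 min: 09:30–10:45, 11:30–12:30.
That's 2 windows.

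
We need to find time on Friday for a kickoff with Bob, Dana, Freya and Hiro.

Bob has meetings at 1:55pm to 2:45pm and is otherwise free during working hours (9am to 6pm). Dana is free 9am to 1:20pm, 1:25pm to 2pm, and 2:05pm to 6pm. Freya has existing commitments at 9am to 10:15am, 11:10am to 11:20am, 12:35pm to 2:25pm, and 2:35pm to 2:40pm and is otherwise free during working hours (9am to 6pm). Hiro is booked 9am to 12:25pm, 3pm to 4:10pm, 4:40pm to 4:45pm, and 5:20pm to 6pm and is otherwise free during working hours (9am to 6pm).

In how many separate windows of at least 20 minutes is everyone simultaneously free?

2

Bob free within 09:00–18:00: 09:00–13:55, 14:45–18:00.
Freya free within 09:00–18:00: 10:15–11:10, 11:20–12:35, 14:25–14:35, 14:40–18:00.
Hiro free within 09:00–18:00: 12:25–15:00, 16:10–16:40, 16:45–17:20.
Bob ∩ Dana: 09:00–13:20, 13:25–13:55, 14:45–18:00.
Bob ∩ Dana ∩ Freya: 10:15–11:10, 11:20–12:35, 14:45–18:00.
Bob ∩ Dana ∩ Freya ∩ Hiro: 12:25–12:35, 14:45–15:00, 16:10–16:40, 16:45–17:20.
Windows ≥ 20 min: 16:10–16:40, 16:45–17:20.
That's 2 windows.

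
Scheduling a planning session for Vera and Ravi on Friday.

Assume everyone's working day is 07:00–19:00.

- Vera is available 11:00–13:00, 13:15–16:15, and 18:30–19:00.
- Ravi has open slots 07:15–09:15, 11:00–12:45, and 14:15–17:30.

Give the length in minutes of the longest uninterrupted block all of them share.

120 minutes

Vera ∩ Ravi: 11:00–12:45, 14:15–16:15.
Common window lengths: 105, 120 min; longest is 120.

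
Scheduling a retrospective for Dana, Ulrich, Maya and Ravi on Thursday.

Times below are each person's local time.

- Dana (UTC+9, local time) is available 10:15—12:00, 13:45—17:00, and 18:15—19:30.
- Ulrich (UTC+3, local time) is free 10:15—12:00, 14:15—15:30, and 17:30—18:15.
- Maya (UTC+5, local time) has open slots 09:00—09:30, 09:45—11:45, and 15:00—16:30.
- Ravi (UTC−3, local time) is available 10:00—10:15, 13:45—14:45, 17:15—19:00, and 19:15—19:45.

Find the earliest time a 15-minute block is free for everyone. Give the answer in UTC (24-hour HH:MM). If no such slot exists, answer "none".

Dana → UTC: 01:15–03:00, 04:45–08:00, 09:15–10:30.
Ulrich → UTC: 07:15–09:00, 11:15–12:30, 14:30–15:15.
Maya → UTC: 04:00–04:30, 04:45–06:45, 10:00–11:30.
Ravi → UTC: 13:00–13:15, 16:45–17:45, 20:15–22:00, 22:15–22:45.
Dana ∩ Ulrich: 07:15–08:00.
Dana ∩ Ulrich ∩ Maya: (none).
Dana ∩ Ulrich ∩ Maya ∩ Ravi: (none).
Windows ≥ 15 min: (none).

none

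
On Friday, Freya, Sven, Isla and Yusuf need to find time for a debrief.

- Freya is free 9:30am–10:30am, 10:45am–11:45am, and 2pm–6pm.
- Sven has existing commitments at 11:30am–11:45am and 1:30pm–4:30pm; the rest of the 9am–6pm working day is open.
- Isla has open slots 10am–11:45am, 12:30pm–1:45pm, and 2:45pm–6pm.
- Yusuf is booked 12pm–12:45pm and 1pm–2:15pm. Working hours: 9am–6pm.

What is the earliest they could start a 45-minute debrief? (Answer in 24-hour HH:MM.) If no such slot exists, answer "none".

10:45

Sven free within 09:00–18:00: 09:00–11:30, 11:45–13:30, 16:30–18:00.
Yusuf free within 09:00–18:00: 09:00–12:00, 12:45–13:00, 14:15–18:00.
Freya ∩ Sven: 09:30–10:30, 10:45–11:30, 16:30–18:00.
Freya ∩ Sven ∩ Isla: 10:00–10:30, 10:45–11:30, 16:30–18:00.
Freya ∩ Sven ∩ Isla ∩ Yusuf: 10:00–10:30, 10:45–11:30, 16:30–18:00.
Windows ≥ 45 min: 10:45–11:30, 16:30–18:00.
Earliest such window starts at 10:45.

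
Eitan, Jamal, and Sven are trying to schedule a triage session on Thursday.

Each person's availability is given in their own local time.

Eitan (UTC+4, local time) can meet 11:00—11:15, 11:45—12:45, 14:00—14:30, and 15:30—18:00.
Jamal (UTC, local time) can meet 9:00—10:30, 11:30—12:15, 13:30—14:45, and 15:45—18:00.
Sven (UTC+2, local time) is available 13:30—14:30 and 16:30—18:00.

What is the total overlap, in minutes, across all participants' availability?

Eitan → UTC: 07:00–07:15, 07:45–08:45, 10:00–10:30, 11:30–14:00.
Jamal → UTC: 09:00–10:30, 11:30–12:15, 13:30–14:45, 15:45–18:00.
Sven → UTC: 11:30–12:30, 14:30–16:00.
Eitan ∩ Jamal: 10:00–10:30, 11:30–12:15, 13:30–14:00.
Eitan ∩ Jamal ∩ Sven: 11:30–12:15.
Total common minutes: 45.

45 minutes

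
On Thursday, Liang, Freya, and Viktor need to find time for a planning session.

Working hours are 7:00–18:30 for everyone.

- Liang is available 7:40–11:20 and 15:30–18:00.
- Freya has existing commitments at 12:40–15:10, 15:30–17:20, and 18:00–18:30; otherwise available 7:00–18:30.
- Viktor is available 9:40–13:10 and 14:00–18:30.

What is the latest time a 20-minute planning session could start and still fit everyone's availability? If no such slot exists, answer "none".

Freya free within 07:00–18:30: 07:00–12:40, 15:10–15:30, 17:20–18:00.
Liang ∩ Freya: 07:40–11:20, 17:20–18:00.
Liang ∩ Freya ∩ Viktor: 09:40–11:20, 17:20–18:00.
Windows ≥ 20 min: 09:40–11:20, 17:20–18:00.
Latest start in the last window 17:20–18:00 is 18:00 − 20 min = 17:40.

17:40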